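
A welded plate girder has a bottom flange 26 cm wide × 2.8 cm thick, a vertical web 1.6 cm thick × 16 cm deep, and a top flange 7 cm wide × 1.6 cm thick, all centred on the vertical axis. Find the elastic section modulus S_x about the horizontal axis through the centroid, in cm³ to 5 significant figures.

Treat the section as a set of non-overlapping primitives; coordinates are from the bounding-box lower-left.
Bottom plate: 26 × 2.8, A = 72.8 cm², y = 1.4 cm, Ī = 47.56267 cm⁴.
Web plate: 1.6 × 16, A = 25.6 cm², y = 10.8 cm, Ī = 546.1333 cm⁴.
Top plate: 7 × 1.6, A = 11.2 cm², y = 19.6 cm, Ī = 2.389333 cm⁴.
Centroid: ȳ = ΣA·y / ΣA = 5.455474 cm.
Transfer each piece to the horizontal axis through the centroid using Ī + A·d² with d = y − 5.455474:
  bottom plate: d = -4.055474 cm → contributes +1244.895 cm⁴
  web plate: d = 5.344526 cm → contributes +1277.371 cm⁴
  top plate: d = 14.14453 cm → contributes +2243.146 cm⁴
Total I = 4765.412 cm⁴.
Extreme fibre distance c = 14.94453 cm; S = I/c = 318.8734 cm³.

S_x ≈ 318.87 cm³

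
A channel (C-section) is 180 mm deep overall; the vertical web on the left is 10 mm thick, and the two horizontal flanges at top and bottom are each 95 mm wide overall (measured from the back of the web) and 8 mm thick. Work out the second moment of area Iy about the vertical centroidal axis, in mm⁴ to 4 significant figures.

Break the section into simple shapes (no overlaps), measuring from the bottom-left corner of the bounding box.
Web: 10 × 180, A = 1 800 mm², x = 5 mm, Ī = 15 000 mm⁴.
Top flange (beyond web): 85 × 8, A = 680 mm², x = 52.5 mm, Ī = 409 417 mm⁴.
Bottom flange (beyond web): 85 × 8, A = 680 mm², x = 52.5 mm, Ī = 409 417 mm⁴.
Centroid: x̄ = ΣA·x / ΣA = 25.443 mm.
Transfer each piece to the vertical centroidal axis using Ī + A·d² with d = x − 25.443:
  web: d = -20.443 mm → contributes +767 252 mm⁴
  top flange (beyond web): d = 27.057 mm → contributes +907 231 mm⁴
  bottom flange (beyond web): d = 27.057 mm → contributes +907 231 mm⁴
Total I = 2 581 713 mm⁴.

Iy ≈ 2.582 × 10⁶ mm⁴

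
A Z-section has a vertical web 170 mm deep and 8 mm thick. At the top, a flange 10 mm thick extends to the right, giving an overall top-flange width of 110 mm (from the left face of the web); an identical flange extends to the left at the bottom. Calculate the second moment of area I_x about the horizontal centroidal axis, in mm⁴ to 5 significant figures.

I_x ≈ 1.6348 × 10⁷ mm⁴

Treat the section as a set of non-overlapping primitives; coordinates are from the bounding-box lower-left.
Web: 8 × 170, A = 1 360 mm², y = 85 mm, Ī = 3 275 333 mm⁴.
Top flange (beyond web): 102 × 10, A = 1 020 mm², y = 165 mm, Ī = 8 500 mm⁴.
Bottom flange (beyond web): 102 × 10, A = 1 020 mm², y = 5 mm, Ī = 8 500 mm⁴.
Centroid: ȳ = ΣA·y / ΣA = 85 mm.
Transfer each piece to the horizontal centroidal axis using Ī + A·d² with d = y − 85:
  web: d = 0 mm → contributes +3 275 333 mm⁴
  top flange (beyond web): d = 80 mm → contributes +6 536 500 mm⁴
  bottom flange (beyond web): d = -80 mm → contributes +6 536 500 mm⁴
Total I = 16 348 333 mm⁴.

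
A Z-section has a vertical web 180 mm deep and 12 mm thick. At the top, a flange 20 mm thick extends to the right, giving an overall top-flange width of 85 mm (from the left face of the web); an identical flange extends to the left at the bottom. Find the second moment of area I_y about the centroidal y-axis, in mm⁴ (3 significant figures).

Treat the section as a set of non-overlapping primitives; coordinates are from the bounding-box lower-left.
Web: 12 × 180, A = 2 160 mm², x = 79 mm, Ī = 25 920 mm⁴.
Top flange (beyond web): 73 × 20, A = 1 460 mm², x = 121.5 mm, Ī = 648 362 mm⁴.
Bottom flange (beyond web): 73 × 20, A = 1 460 mm², x = 36.5 mm, Ī = 648 362 mm⁴.
Centroid: x̄ = ΣA·x / ΣA = 79 mm.
Transfer each piece to the centroidal y-axis using Ī + A·d² with d = x − 79:
  web: d = 0 mm → contributes +25 920 mm⁴
  top flange (beyond web): d = 42.5 mm → contributes +3 285 487 mm⁴
  bottom flange (beyond web): d = -42.5 mm → contributes +3 285 487 mm⁴
Total I = 6 596 893 mm⁴.

I_y ≈ 6.60 × 10⁶ mm⁴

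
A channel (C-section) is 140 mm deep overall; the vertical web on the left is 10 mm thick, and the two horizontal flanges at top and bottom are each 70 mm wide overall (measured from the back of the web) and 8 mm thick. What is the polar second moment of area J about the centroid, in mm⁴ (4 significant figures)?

J ≈ 7.471 × 10⁶ mm⁴

Break the section into simple shapes (no overlaps), measuring from the bottom-left corner of the bounding box.
Web: 10 × 140, A = 1 400 mm², y = 70 mm, Ī = 2 286 667 mm⁴.
Top flange (beyond web): 60 × 8, A = 480 mm², y = 136 mm, Ī = 2 560 mm⁴.
Bottom flange (beyond web): 60 × 8, A = 480 mm², y = 4 mm, Ī = 2 560 mm⁴.
By symmetry the centroid is at mid-height, ȳ = 70 mm.
Transfer each piece to the centroidal x-axis using Ī + A·d² with d = y − 70:
  web: d = 0 mm → contributes +2 286 667 mm⁴
  top flange (beyond web): d = 66 mm → contributes +2 093 440 mm⁴
  bottom flange (beyond web): d = -66 mm → contributes +2 093 440 mm⁴
Total I = 6 473 547 mm⁴.
For the y-axis: x̄ = 19.2373 mm.
Repeating about the centroidal y-axis gives I_y = 997 294 mm⁴.
Polar second moment: J = I_x + I_y = 7 470 840 mm⁴.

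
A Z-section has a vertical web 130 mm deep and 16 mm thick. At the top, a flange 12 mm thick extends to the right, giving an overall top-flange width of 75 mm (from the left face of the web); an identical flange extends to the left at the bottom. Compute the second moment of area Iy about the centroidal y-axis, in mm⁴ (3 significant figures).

Break the section into simple shapes (no overlaps), measuring from the bottom-left corner of the bounding box.
Web: 16 × 130, A = 2 080 mm², x = 67 mm, Ī = 44 373 mm⁴.
Top flange (beyond web): 59 × 12, A = 708 mm², x = 104.5 mm, Ī = 205 379 mm⁴.
Bottom flange (beyond web): 59 × 12, A = 708 mm², x = 29.5 mm, Ī = 205 379 mm⁴.
Centroid: x̄ = ΣA·x / ΣA = 67 mm.
Transfer each piece to the centroidal y-axis using Ī + A·d² with d = x − 67:
  web: d = 0 mm → contributes +44 373 mm⁴
  top flange (beyond web): d = 37.5 mm → contributes +1 201 004 mm⁴
  bottom flange (beyond web): d = -37.5 mm → contributes +1 201 004 mm⁴
Total I = 2 446 381 mm⁴.

Iy ≈ 2.45 × 10⁶ mm⁴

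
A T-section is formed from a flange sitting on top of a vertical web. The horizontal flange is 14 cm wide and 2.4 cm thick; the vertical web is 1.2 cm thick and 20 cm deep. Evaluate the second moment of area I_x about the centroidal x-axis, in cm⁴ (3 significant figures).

I_x ≈ 2570 cm⁴

Treat the section as a set of non-overlapping primitives; coordinates are from the bounding-box lower-left.
Flange: 14 × 2.4, A = 33.6 cm², y = 21.2 cm, Ī = 16.128 cm⁴.
Web: 1.2 × 20, A = 24 cm², y = 10 cm, Ī = 800 cm⁴.
Centroid: ȳ = ΣA·y / ΣA = 16.533 cm.
Transfer each piece to the centroidal x-axis using Ī + A·d² with d = y − 16.533:
  flange: d = 4.6667 cm → contributes +747.86 cm⁴
  web: d = -6.5333 cm → contributes +1824.4 cm⁴
Total I = 2572.3 cm⁴.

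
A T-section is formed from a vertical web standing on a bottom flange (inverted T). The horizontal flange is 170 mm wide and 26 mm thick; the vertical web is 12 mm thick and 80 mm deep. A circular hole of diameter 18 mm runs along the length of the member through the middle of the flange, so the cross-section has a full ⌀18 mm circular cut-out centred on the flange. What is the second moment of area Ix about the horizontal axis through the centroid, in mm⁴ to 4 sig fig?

Ix ≈ 2.947 × 10⁶ mm⁴

Treat the section as a set of non-overlapping primitives; coordinates are from the bounding-box lower-left.
Flange: 170 × 26, A = 4 420 mm², y = 13 mm, Ī = 248 993 mm⁴.
Web: 12 × 80, A = 960 mm², y = 66 mm, Ī = 512 000 mm⁴.
Hole (subtracted): ⌀18, A = 254.469 mm², y = 13 mm, Ī = 5 153 mm⁴.
Centroid: ȳ = ΣA·y / ΣA = 22.9268 mm.
Transfer each piece to the horizontal axis through the centroid using Ī + A·d² with d = y − 22.9268:
  flange: d = -9.92678 mm → contributes +684 544 mm⁴
  web: d = 43.0732 mm → contributes +2 293 090 mm⁴
  hole: d = -9.92678 mm → contributes −30228.6 mm⁴
Total I = 2 947 406 mm⁴.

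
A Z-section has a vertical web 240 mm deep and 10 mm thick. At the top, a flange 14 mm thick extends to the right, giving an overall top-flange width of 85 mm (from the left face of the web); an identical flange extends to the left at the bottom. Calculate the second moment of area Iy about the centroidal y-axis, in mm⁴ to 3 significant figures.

Break the section into simple shapes (no overlaps), measuring from the bottom-left corner of the bounding box.
Web: 10 × 240, A = 2 400 mm², x = 80 mm, Ī = 20 000 mm⁴.
Top flange (beyond web): 75 × 14, A = 1 050 mm², x = 122.5 mm, Ī = 492 188 mm⁴.
Bottom flange (beyond web): 75 × 14, A = 1 050 mm², x = 37.5 mm, Ī = 492 188 mm⁴.
Centroid: x̄ = ΣA·x / ΣA = 80 mm.
Transfer each piece to the centroidal y-axis using Ī + A·d² with d = x − 80:
  web: d = 0 mm → contributes +20 000 mm⁴
  top flange (beyond web): d = 42.5 mm → contributes +2 388 750 mm⁴
  bottom flange (beyond web): d = -42.5 mm → contributes +2 388 750 mm⁴
Total I = 4 797 500 mm⁴.

Iy ≈ 4.80 × 10⁶ mm⁴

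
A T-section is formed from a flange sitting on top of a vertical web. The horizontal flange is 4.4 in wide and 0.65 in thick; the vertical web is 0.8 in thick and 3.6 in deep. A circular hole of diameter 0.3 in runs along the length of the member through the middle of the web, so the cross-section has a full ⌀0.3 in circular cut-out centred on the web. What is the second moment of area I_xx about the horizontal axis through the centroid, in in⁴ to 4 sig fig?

I_xx ≈ 9.610 in⁴

Decompose the section into non-overlapping parts with the origin at the bottom-left of its bounding rectangle.
Flange: 4.4 × 0.65, A = 2.86 in², y = 3.925 in, Ī = 0.100696 in⁴.
Web: 0.8 × 3.6, A = 2.88 in², y = 1.8 in, Ī = 3.1104 in⁴.
Hole (subtracted): ⌀0.3, A = 0.0706858 in², y = 1.8 in, Ī = 0.000397608 in⁴.
Centroid: ȳ = ΣA·y / ΣA = 2.872 in.
Transfer each piece to the horizontal axis through the centroid using Ī + A·d² with d = y − 2.872:
  flange: d = 1.053 in → contributes +3.27189 in⁴
  web: d = -1.072 in → contributes +6.42004 in⁴
  hole: d = -1.072 in → contributes −0.0816285 in⁴
Total I = 9.61031 in⁴.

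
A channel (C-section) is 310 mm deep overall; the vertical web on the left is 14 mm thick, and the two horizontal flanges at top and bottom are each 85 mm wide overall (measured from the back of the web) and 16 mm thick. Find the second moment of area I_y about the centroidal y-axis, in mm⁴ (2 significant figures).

Split into non-overlapping primitives; take the origin at the lower-left of the bounding box.
Web: 14 × 310, A = 4 340 mm², x = 7 mm, Ī = 70 887 mm⁴.
Top flange (beyond web): 71 × 16, A = 1 136 mm², x = 49.5 mm, Ī = 477 215 mm⁴.
Bottom flange (beyond web): 71 × 16, A = 1 136 mm², x = 49.5 mm, Ī = 477 215 mm⁴.
Centroid: x̄ = ΣA·x / ΣA = 21.6 mm.
Transfer each piece to the centroidal y-axis using Ī + A·d² with d = x − 21.6:
  web: d = -14.6 mm → contributes +996 476 mm⁴
  top flange (beyond web): d = 27.9 mm → contributes +1 361 251 mm⁴
  bottom flange (beyond web): d = 27.9 mm → contributes +1 361 251 mm⁴
Total I = 3 718 978 mm⁴.

I_y ≈ 3.7 × 10⁶ mm⁴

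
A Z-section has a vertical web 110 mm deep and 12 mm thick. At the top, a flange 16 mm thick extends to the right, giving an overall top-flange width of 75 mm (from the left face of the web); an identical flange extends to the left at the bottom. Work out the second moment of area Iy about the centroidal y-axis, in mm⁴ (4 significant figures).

Iy ≈ 3.518 × 10⁶ mm⁴

Treat the section as a set of non-overlapping primitives; coordinates are from the bounding-box lower-left.
Web: 12 × 110, A = 1 320 mm², x = 69 mm, Ī = 15 840 mm⁴.
Top flange (beyond web): 63 × 16, A = 1 008 mm², x = 106.5 mm, Ī = 333 396 mm⁴.
Bottom flange (beyond web): 63 × 16, A = 1 008 mm², x = 31.5 mm, Ī = 333 396 mm⁴.
Centroid: x̄ = ΣA·x / ΣA = 69 mm.
Transfer each piece to the centroidal y-axis using Ī + A·d² with d = x − 69:
  web: d = 0 mm → contributes +15 840 mm⁴
  top flange (beyond web): d = 37.5 mm → contributes +1 750 896 mm⁴
  bottom flange (beyond web): d = -37.5 mm → contributes +1 750 896 mm⁴
Total I = 3 517 632 mm⁴.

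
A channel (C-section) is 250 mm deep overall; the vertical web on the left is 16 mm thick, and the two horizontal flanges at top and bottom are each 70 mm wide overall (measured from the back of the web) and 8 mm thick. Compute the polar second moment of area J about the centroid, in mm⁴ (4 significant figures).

Break the section into simple shapes (no overlaps), measuring from the bottom-left corner of the bounding box.
Web: 16 × 250, A = 4 000 mm², y = 125 mm, Ī = 20 833 333 mm⁴.
Top flange (beyond web): 54 × 8, A = 432 mm², y = 246 mm, Ī = 2 304 mm⁴.
Bottom flange (beyond web): 54 × 8, A = 432 mm², y = 4 mm, Ī = 2 304 mm⁴.
By symmetry the centroid is at mid-height, ȳ = 125 mm.
Transfer each piece to the centroidal x-axis using Ī + A·d² with d = y − 125:
  web: d = 0 mm → contributes +20 833 333 mm⁴
  top flange (beyond web): d = 121 mm → contributes +6 327 216 mm⁴
  bottom flange (beyond web): d = -121 mm → contributes +6 327 216 mm⁴
Total I = 33 487 765 mm⁴.
For the y-axis: x̄ = 14.2171 mm.
Repeating about the centroidal y-axis gives I_y = 1 165 680 mm⁴.
Polar second moment: J = I_x + I_y = 34 653 445 mm⁴.

J ≈ 3.465 × 10⁷ mm⁴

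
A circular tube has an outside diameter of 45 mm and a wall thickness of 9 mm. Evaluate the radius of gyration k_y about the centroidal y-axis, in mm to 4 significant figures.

k_y ≈ 13.12 mm

Split into non-overlapping primitives; take the origin at the lower-left of the bounding box.
Outer circle: ⌀45, A = 1590.43 mm², x = 22.5 mm, Ī = 201 289 mm⁴.
Bore (subtracted): ⌀27, A = 572.555 mm², x = 22.5 mm, Ī = 26 087 mm⁴.
By symmetry the centroid is at mid-width, x̄ = 22.5 mm.
All pieces are centred on the centroidal y-axis, so I = ΣĪ (holes subtracted) = 175 202 mm⁴.
Radius of gyration: k = √(I/A) = √(175 202 / 1017.88) = 13.1196 mm.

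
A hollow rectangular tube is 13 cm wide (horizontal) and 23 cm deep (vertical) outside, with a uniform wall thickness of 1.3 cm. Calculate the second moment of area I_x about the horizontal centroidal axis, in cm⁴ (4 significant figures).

Decompose the section into non-overlapping parts with the origin at the bottom-left of its bounding rectangle.
Outer rectangle: 13 × 23, A = 299 cm², y = 11.5 cm, Ī = 13180.9 cm⁴.
Inner void (subtracted): 10.4 × 20.4, A = 212.16 cm², y = 11.5 cm, Ī = 7357.71 cm⁴.
By symmetry the centroid is at mid-height, ȳ = 11.5 cm.
All pieces are centred on the horizontal centroidal axis, so I = ΣĪ (holes subtracted) = 5823.21 cm⁴.

I_x ≈ 5823 cm⁴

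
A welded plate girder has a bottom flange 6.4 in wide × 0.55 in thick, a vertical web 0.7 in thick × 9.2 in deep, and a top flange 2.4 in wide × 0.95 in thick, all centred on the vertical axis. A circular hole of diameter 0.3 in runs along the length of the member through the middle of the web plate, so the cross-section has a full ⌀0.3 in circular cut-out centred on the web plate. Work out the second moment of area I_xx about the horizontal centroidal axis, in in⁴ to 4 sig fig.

I_xx ≈ 185.5 in⁴

Break the section into simple shapes (no overlaps), measuring from the bottom-left corner of the bounding box.
Bottom plate: 6.4 × 0.55, A = 3.52 in², y = 0.275 in, Ī = 0.0887333 in⁴.
Web plate: 0.7 × 9.2, A = 6.44 in², y = 5.15 in, Ī = 45.4235 in⁴.
Top plate: 2.4 × 0.95, A = 2.28 in², y = 10.225 in, Ī = 0.171475 in⁴.
Hole (subtracted): ⌀0.3, A = 0.0706858 in², y = 5.15 in, Ī = 0.000397608 in⁴.
Centroid: ȳ = ΣA·y / ΣA = 4.69073 in.
Transfer each piece to the horizontal centroidal axis using Ī + A·d² with d = y − 4.69073:
  bottom plate: d = -4.41573 in → contributes +68.7241 in⁴
  web plate: d = 0.45927 in → contributes +46.7818 in⁴
  top plate: d = 5.53427 in → contributes +70.0036 in⁴
  hole: d = 0.45927 in → contributes −0.0153073 in⁴
Total I = 185.494 in⁴.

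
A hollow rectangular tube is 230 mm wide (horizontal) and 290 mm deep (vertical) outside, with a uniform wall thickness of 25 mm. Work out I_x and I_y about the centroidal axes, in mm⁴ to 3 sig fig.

I_x ≈ 2.60 × 10⁸ mm⁴, I_y ≈ 1.77 × 10⁸ mm⁴

Decompose the section into non-overlapping parts with the origin at the bottom-left of its bounding rectangle.
Outer rectangle: 230 × 290, A = 66 700 mm², y = 145 mm, Ī = 467 455 833 mm⁴.
Inner void (subtracted): 180 × 240, A = 43 200 mm², y = 145 mm, Ī = 207 360 000 mm⁴.
By symmetry the centroid is at mid-height, ȳ = 145 mm.
All pieces are centred on the centroidal x-axis, so I = ΣĪ (holes subtracted) = 260 095 833 mm⁴.
Repeating about the centroidal y-axis gives I_y = 177 395 833 mm⁴.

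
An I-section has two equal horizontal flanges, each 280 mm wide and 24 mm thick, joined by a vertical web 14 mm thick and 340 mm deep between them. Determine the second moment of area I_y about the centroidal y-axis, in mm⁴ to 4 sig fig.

Decompose the section into non-overlapping parts with the origin at the bottom-left of its bounding rectangle.
Bottom flange: 280 × 24, A = 6 720 mm², x = 140 mm, Ī = 43 904 000 mm⁴.
Web: 14 × 340, A = 4 760 mm², x = 140 mm, Ī = 77746.7 mm⁴.
Top flange: 280 × 24, A = 6 720 mm², x = 140 mm, Ī = 43 904 000 mm⁴.
By symmetry the centroid is at mid-width, x̄ = 140 mm.
All pieces are centred on the centroidal y-axis, so I = ΣĪ = 87 885 747 mm⁴.

I_y ≈ 8.789 × 10⁷ mm⁴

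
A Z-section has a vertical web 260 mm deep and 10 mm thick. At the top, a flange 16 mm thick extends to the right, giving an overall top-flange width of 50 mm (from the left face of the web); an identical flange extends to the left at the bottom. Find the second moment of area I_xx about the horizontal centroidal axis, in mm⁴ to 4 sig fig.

Treat the section as a set of non-overlapping primitives; coordinates are from the bounding-box lower-left.
Web: 10 × 260, A = 2 600 mm², y = 130 mm, Ī = 14 646 667 mm⁴.
Top flange (beyond web): 40 × 16, A = 640 mm², y = 252 mm, Ī = 13653.3 mm⁴.
Bottom flange (beyond web): 40 × 16, A = 640 mm², y = 8 mm, Ī = 13653.3 mm⁴.
Centroid: ȳ = ΣA·y / ΣA = 130 mm.
Transfer each piece to the horizontal centroidal axis using Ī + A·d² with d = y − 130:
  web: d = 0 mm → contributes +14 646 667 mm⁴
  top flange (beyond web): d = 122 mm → contributes +9 539 413 mm⁴
  bottom flange (beyond web): d = -122 mm → contributes +9 539 413 mm⁴
Total I = 33 725 493 mm⁴.

I_xx ≈ 3.373 × 10⁷ mm⁴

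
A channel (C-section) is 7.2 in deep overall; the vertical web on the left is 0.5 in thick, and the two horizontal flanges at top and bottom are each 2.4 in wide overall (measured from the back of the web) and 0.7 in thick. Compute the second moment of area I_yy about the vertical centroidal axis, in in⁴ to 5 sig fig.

I_yy ≈ 3.0780 in⁴

Decompose the section into non-overlapping parts with the origin at the bottom-left of its bounding rectangle.
Web: 0.5 × 7.2, A = 3.6 in², x = 0.25 in, Ī = 0.075 in⁴.
Top flange (beyond web): 1.9 × 0.7, A = 1.33 in², x = 1.45 in, Ī = 0.4001083 in⁴.
Bottom flange (beyond web): 1.9 × 0.7, A = 1.33 in², x = 1.45 in, Ī = 0.4001083 in⁴.
Centroid: x̄ = ΣA·x / ΣA = 0.7599042 in.
Transfer each piece to the vertical centroidal axis using Ī + A·d² with d = x − 0.7599042:
  web: d = -0.5099042 in → contributes +1.011008 in⁴
  top flange (beyond web): d = 0.6900958 in → contributes +1.033497 in⁴
  bottom flange (beyond web): d = 0.6900958 in → contributes +1.033497 in⁴
Total I = 3.078003 in⁴.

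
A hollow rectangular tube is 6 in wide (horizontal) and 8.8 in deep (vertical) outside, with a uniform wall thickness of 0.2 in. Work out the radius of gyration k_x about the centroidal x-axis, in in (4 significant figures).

Treat the section as a set of non-overlapping primitives; coordinates are from the bounding-box lower-left.
Outer rectangle: 6 × 8.8, A = 52.8 in², y = 4.4 in, Ī = 340.736 in⁴.
Inner void (subtracted): 5.6 × 8.4, A = 47.04 in², y = 4.4 in, Ī = 276.595 in⁴.
By symmetry the centroid is at mid-height, ȳ = 4.4 in.
All pieces are centred on the centroidal x-axis, so I = ΣĪ (holes subtracted) = 64.1408 in⁴.
Radius of gyration: k = √(I/A) = √(64.1408 / 5.76) = 3.337 in.

k_x ≈ 3.337 in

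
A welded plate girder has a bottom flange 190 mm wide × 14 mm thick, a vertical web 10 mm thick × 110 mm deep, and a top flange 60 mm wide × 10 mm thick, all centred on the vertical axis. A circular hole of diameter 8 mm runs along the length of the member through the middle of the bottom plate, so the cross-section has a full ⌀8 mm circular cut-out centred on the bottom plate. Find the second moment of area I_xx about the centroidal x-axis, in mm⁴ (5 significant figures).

I_xx ≈ 9.6770 × 10⁶ mm⁴

Split into non-overlapping primitives; take the origin at the lower-left of the bounding box.
Bottom plate: 190 × 14, A = 2 660 mm², y = 7 mm, Ī = 43446.67 mm⁴.
Web plate: 10 × 110, A = 1 100 mm², y = 69 mm, Ī = 1 109 167 mm⁴.
Top plate: 60 × 10, A = 600 mm², y = 129 mm, Ī = 5 000 mm⁴.
Hole (subtracted): ⌀8, A = 50.26548 mm², y = 7 mm, Ī = 201.0619 mm⁴.
Centroid: ȳ = ΣA·y / ΣA = 39.80945 mm.
Transfer each piece to the centroidal x-axis using Ī + A·d² with d = y − 39.80945:
  bottom plate: d = -32.80945 mm → contributes +2 906 830 mm⁴
  web plate: d = 29.19055 mm → contributes +2 046 464 mm⁴
  top plate: d = 89.19055 mm → contributes +4 777 973 mm⁴
  hole: d = -32.80945 mm → contributes −54309.83 mm⁴
Total I = 9 676 957 mm⁴.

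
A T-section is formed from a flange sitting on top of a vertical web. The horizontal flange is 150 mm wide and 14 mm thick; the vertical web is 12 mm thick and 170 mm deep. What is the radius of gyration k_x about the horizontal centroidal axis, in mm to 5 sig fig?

Treat the section as a set of non-overlapping primitives; coordinates are from the bounding-box lower-left.
Flange: 150 × 14, A = 2 100 mm², y = 177 mm, Ī = 34 300 mm⁴.
Web: 12 × 170, A = 2 040 mm², y = 85 mm, Ī = 4 913 000 mm⁴.
Centroid: ȳ = ΣA·y / ΣA = 131.6667 mm.
Transfer each piece to the horizontal centroidal axis using Ī + A·d² with d = y − 131.6667:
  flange: d = 45.33333 mm → contributes +4 350 033 mm⁴
  web: d = -46.66667 mm → contributes +9 355 667 mm⁴
Total I = 13 705 700 mm⁴.
Radius of gyration: k = √(I/A) = √(13 705 700 / 4 140) = 57.53743 mm.

k_x ≈ 57.537 mm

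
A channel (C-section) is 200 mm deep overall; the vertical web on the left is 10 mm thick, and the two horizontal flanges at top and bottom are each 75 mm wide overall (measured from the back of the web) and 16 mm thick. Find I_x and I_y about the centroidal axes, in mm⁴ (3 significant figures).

Decompose the section into non-overlapping parts with the origin at the bottom-left of its bounding rectangle.
Web: 10 × 200, A = 2 000 mm², y = 100 mm, Ī = 6 666 667 mm⁴.
Top flange (beyond web): 65 × 16, A = 1 040 mm², y = 192 mm, Ī = 22 187 mm⁴.
Bottom flange (beyond web): 65 × 16, A = 1 040 mm², y = 8 mm, Ī = 22 187 mm⁴.
By symmetry the centroid is at mid-height, ȳ = 100 mm.
Transfer each piece to the centroidal x-axis using Ī + A·d² with d = y − 100:
  web: d = 0 mm → contributes +6 666 667 mm⁴
  top flange (beyond web): d = 92 mm → contributes +8 824 747 mm⁴
  bottom flange (beyond web): d = -92 mm → contributes +8 824 747 mm⁴
Total I = 24 316 160 mm⁴.
For the y-axis: x̄ = 24.118 mm.
Repeating about the centroidal y-axis gives I_y = 2 182 824 mm⁴.

I_x ≈ 2.43 × 10⁷ mm⁴, I_y ≈ 2.18 × 10⁶ mm⁴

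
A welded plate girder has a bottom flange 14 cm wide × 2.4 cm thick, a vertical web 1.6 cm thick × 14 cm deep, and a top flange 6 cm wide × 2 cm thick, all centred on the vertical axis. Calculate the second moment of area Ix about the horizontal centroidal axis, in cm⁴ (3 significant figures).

Ix ≈ 2940 cm⁴

Decompose the section into non-overlapping parts with the origin at the bottom-left of its bounding rectangle.
Bottom plate: 14 × 2.4, A = 33.6 cm², y = 1.2 cm, Ī = 16.128 cm⁴.
Web plate: 1.6 × 14, A = 22.4 cm², y = 9.4 cm, Ī = 365.87 cm⁴.
Top plate: 6 × 2, A = 12 cm², y = 17.4 cm, Ī = 4 cm⁴.
Centroid: ȳ = ΣA·y / ΣA = 6.76 cm.
Transfer each piece to the horizontal centroidal axis using Ī + A·d² with d = y − 6.76:
  bottom plate: d = -5.56 cm → contributes +1054.8 cm⁴
  web plate: d = 2.64 cm → contributes +521.99 cm⁴
  top plate: d = 10.64 cm → contributes +1362.5 cm⁴
Total I = 2939.3 cm⁴.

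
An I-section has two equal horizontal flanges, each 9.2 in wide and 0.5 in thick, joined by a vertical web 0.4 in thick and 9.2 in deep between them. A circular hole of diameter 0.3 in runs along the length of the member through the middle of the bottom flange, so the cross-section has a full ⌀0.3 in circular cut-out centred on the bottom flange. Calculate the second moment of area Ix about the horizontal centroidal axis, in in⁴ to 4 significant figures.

Ix ≈ 240.9 in⁴

Split into non-overlapping primitives; take the origin at the lower-left of the bounding box.
Bottom flange: 9.2 × 0.5, A = 4.6 in², y = 0.25 in, Ī = 0.0958333 in⁴.
Web: 0.4 × 9.2, A = 3.68 in², y = 5.1 in, Ī = 25.9563 in⁴.
Top flange: 9.2 × 0.5, A = 4.6 in², y = 9.95 in, Ī = 0.0958333 in⁴.
Hole (subtracted): ⌀0.3, A = 0.0706858 in², y = 0.25 in, Ī = 0.000397608 in⁴.
Centroid: ȳ = ΣA·y / ΣA = 5.12676 in.
Transfer each piece to the horizontal centroidal axis using Ī + A·d² with d = y − 5.12676:
  bottom flange: d = -4.87676 in → contributes +109.497 in⁴
  web: d = -0.0267638 in → contributes +25.9589 in⁴
  top flange: d = 4.82324 in → contributes +107.108 in⁴
  hole: d = -4.87676 in → contributes −1.68151 in⁴
Total I = 240.883 in⁴.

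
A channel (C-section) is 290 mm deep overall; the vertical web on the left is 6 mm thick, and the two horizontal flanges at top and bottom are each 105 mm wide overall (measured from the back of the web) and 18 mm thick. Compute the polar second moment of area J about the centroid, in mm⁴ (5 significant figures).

Treat the section as a set of non-overlapping primitives; coordinates are from the bounding-box lower-left.
Web: 6 × 290, A = 1 740 mm², y = 145 mm, Ī = 12 194 500 mm⁴.
Top flange (beyond web): 99 × 18, A = 1 782 mm², y = 281 mm, Ī = 48 114 mm⁴.
Bottom flange (beyond web): 99 × 18, A = 1 782 mm², y = 9 mm, Ī = 48 114 mm⁴.
By symmetry the centroid is at mid-height, ȳ = 145 mm.
Transfer each piece to the centroidal x-axis using Ī + A·d² with d = y − 145:
  web: d = 0 mm → contributes +12 194 500 mm⁴
  top flange (beyond web): d = 136 mm → contributes +33 007 986 mm⁴
  bottom flange (beyond web): d = -136 mm → contributes +33 007 986 mm⁴
Total I = 78 210 472 mm⁴.
For the y-axis: x̄ = 38.27715 mm.
Repeating about the centroidal y-axis gives I_y = 6 138 685 mm⁴.
Polar second moment: J = I_x + I_y = 84 349 157 mm⁴.

J ≈ 8.4349 × 10⁷ mm⁴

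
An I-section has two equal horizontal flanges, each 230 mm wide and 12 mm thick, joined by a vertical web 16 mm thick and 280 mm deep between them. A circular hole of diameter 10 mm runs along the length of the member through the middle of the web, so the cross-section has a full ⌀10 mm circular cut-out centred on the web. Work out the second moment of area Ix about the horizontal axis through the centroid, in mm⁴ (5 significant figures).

Treat the section as a set of non-overlapping primitives; coordinates are from the bounding-box lower-left.
Bottom flange: 230 × 12, A = 2 760 mm², y = 6 mm, Ī = 33 120 mm⁴.
Web: 16 × 280, A = 4 480 mm², y = 152 mm, Ī = 29 269 333 mm⁴.
Top flange: 230 × 12, A = 2 760 mm², y = 298 mm, Ī = 33 120 mm⁴.
Hole (subtracted): ⌀10, A = 78.53982 mm², y = 152 mm, Ī = 490.8739 mm⁴.
By symmetry the centroid is at mid-height, ȳ = 152 mm.
Transfer each piece to the horizontal axis through the centroid using Ī + A·d² with d = y − 152:
  bottom flange: d = -146 mm → contributes +58 865 280 mm⁴
  web: d = 0 mm → contributes +29 269 333 mm⁴
  top flange: d = 146 mm → contributes +58 865 280 mm⁴
  hole: d = 0 mm → contributes −490.8739 mm⁴
Total I = 146 999 402 mm⁴.

Ix ≈ 1.4700 × 10⁸ mm⁴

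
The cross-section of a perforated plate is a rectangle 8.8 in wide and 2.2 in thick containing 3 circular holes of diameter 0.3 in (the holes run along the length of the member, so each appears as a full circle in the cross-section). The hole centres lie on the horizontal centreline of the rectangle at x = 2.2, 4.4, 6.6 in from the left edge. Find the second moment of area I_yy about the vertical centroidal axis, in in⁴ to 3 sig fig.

Treat the section as a set of non-overlapping primitives; coordinates are from the bounding-box lower-left.
Plate: 8.8 × 2.2, A = 19.36 in², x = 4.4 in, Ī = 124.94 in⁴.
Hole 1 (subtracted): ⌀0.3, A = 0.070686 in², x = 2.2 in, Ī = 0.00039761 in⁴.
Hole 2 (subtracted): ⌀0.3, A = 0.070686 in², x = 4.4 in, Ī = 0.00039761 in⁴.
Hole 3 (subtracted): ⌀0.3, A = 0.070686 in², x = 6.6 in, Ī = 0.00039761 in⁴.
By symmetry the centroid is at mid-width, x̄ = 4.4 in.
Transfer each piece to the vertical centroidal axis using Ī + A·d² with d = x − 4.4:
  plate: d = 0 in → contributes +124.94 in⁴
  hole 1: d = -2.2 in → contributes −0.34252 in⁴
  hole 2: d = 0 in → contributes −0.00039761 in⁴
  hole 3: d = 2.2 in → contributes −0.34252 in⁴
Total I = 124.25 in⁴.

I_yy ≈ 124 in⁴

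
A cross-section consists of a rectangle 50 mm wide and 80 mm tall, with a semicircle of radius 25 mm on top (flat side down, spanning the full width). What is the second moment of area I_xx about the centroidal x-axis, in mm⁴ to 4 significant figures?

I_xx ≈ 4.195 × 10⁶ mm⁴

Treat the section as a set of non-overlapping primitives; coordinates are from the bounding-box lower-left.
Rectangular body: 50 × 80, A = 4 000 mm², y = 40 mm, Ī = 2 133 333 mm⁴.
Semicircular cap: semicircle r = 25, A = 981.748 mm², y = 90.6103 mm, Ī = 42873.8 mm⁴.
Centroid: ȳ = ΣA·y / ΣA = 49.9737 mm.
Transfer each piece to the centroidal x-axis using Ī + A·d² with d = y − 49.9737:
  rectangular body: d = -9.97372 mm → contributes +2 531 234 mm⁴
  semicircular cap: d = 40.6366 mm → contributes +1 664 067 mm⁴
Total I = 4 195 301 mm⁴.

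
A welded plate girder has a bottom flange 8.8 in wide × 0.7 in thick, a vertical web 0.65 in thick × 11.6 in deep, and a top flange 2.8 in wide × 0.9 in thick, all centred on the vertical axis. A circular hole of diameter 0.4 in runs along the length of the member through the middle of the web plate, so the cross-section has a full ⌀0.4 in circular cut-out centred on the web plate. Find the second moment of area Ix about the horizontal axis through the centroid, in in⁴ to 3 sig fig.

Ix ≈ 386 in⁴

Decompose the section into non-overlapping parts with the origin at the bottom-left of its bounding rectangle.
Bottom plate: 8.8 × 0.7, A = 6.16 in², y = 0.35 in, Ī = 0.25153 in⁴.
Web plate: 0.65 × 11.6, A = 7.54 in², y = 6.5 in, Ī = 84.549 in⁴.
Top plate: 2.8 × 0.9, A = 2.52 in², y = 12.75 in, Ī = 0.1701 in⁴.
Hole (subtracted): ⌀0.4, A = 0.12566 in², y = 6.5 in, Ī = 0.0012566 in⁴.
Centroid: ȳ = ΣA·y / ΣA = 5.1247 in.
Transfer each piece to the horizontal axis through the centroid using Ī + A·d² with d = y − 5.1247:
  bottom plate: d = -4.7747 in → contributes +140.69 in⁴
  web plate: d = 1.3753 in → contributes +98.809 in⁴
  top plate: d = 7.6253 in → contributes +146.69 in⁴
  hole: d = 1.3753 in → contributes −0.23893 in⁴
Total I = 385.95 in⁴.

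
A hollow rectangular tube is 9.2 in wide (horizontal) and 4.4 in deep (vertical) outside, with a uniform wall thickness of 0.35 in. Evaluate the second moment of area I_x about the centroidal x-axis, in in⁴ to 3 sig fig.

Break the section into simple shapes (no overlaps), measuring from the bottom-left corner of the bounding box.
Outer rectangle: 9.2 × 4.4, A = 40.48 in², y = 2.2 in, Ī = 65.308 in⁴.
Inner void (subtracted): 8.5 × 3.7, A = 31.45 in², y = 2.2 in, Ī = 35.879 in⁴.
By symmetry the centroid is at mid-height, ȳ = 2.2 in.
All pieces are centred on the centroidal x-axis, so I = ΣĪ (holes subtracted) = 29.429 in⁴.

I_x ≈ 29.4 in⁴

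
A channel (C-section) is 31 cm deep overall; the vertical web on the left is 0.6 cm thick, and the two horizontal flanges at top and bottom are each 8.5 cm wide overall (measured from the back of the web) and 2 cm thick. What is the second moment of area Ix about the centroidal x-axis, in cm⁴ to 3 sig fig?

Treat the section as a set of non-overlapping primitives; coordinates are from the bounding-box lower-left.
Web: 0.6 × 31, A = 18.6 cm², y = 15.5 cm, Ī = 1489.6 cm⁴.
Top flange (beyond web): 7.9 × 2, A = 15.8 cm², y = 30 cm, Ī = 5.2667 cm⁴.
Bottom flange (beyond web): 7.9 × 2, A = 15.8 cm², y = 1 cm, Ī = 5.2667 cm⁴.
By symmetry the centroid is at mid-height, ȳ = 15.5 cm.
Transfer each piece to the centroidal x-axis using Ī + A·d² with d = y − 15.5:
  web: d = 0 cm → contributes +1489.6 cm⁴
  top flange (beyond web): d = 14.5 cm → contributes +3327.2 cm⁴
  bottom flange (beyond web): d = -14.5 cm → contributes +3327.2 cm⁴
Total I = 8 144 cm⁴.

Ix ≈ 8140 cm⁴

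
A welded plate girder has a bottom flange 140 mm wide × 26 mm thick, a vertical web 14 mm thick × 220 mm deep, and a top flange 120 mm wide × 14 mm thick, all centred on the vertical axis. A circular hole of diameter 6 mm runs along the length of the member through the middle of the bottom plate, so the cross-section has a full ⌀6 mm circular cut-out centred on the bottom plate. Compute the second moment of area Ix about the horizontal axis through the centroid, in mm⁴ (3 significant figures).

Ix ≈ 8.30 × 10⁷ mm⁴

Decompose the section into non-overlapping parts with the origin at the bottom-left of its bounding rectangle.
Bottom plate: 140 × 26, A = 3 640 mm², y = 13 mm, Ī = 205 053 mm⁴.
Web plate: 14 × 220, A = 3 080 mm², y = 136 mm, Ī = 12 422 667 mm⁴.
Top plate: 120 × 14, A = 1 680 mm², y = 253 mm, Ī = 27 440 mm⁴.
Hole (subtracted): ⌀6, A = 28.274 mm², y = 13 mm, Ī = 63.617 mm⁴.
Centroid: ȳ = ΣA·y / ΣA = 106.41 mm.
Transfer each piece to the horizontal axis through the centroid using Ī + A·d² with d = y − 106.41:
  bottom plate: d = -93.414 mm → contributes +31 968 626 mm⁴
  web plate: d = 29.586 mm → contributes +15 118 609 mm⁴
  top plate: d = 146.59 mm → contributes +36 126 152 mm⁴
  hole: d = -93.414 mm → contributes −246 793 mm⁴
Total I = 82 966 594 mm⁴.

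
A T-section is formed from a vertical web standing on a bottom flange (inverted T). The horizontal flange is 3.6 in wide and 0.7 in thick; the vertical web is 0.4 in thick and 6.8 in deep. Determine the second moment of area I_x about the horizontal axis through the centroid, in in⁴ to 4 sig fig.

Treat the section as a set of non-overlapping primitives; coordinates are from the bounding-box lower-left.
Flange: 3.6 × 0.7, A = 2.52 in², y = 0.35 in, Ī = 0.1029 in⁴.
Web: 0.4 × 6.8, A = 2.72 in², y = 4.1 in, Ī = 10.4811 in⁴.
Centroid: ȳ = ΣA·y / ΣA = 2.29656 in.
Transfer each piece to the horizontal axis through the centroid using Ī + A·d² with d = y − 2.29656:
  flange: d = -1.94656 in → contributes +9.65147 in⁴
  web: d = 1.80344 in → contributes +19.3275 in⁴
Total I = 28.979 in⁴.

I_x ≈ 28.98 in⁴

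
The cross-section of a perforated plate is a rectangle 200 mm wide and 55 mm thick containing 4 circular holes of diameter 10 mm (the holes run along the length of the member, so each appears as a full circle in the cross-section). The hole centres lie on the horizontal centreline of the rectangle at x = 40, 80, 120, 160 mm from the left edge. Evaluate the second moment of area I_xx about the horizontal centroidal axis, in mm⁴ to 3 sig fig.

I_xx ≈ 2.77 × 10⁶ mm⁴

Split into non-overlapping primitives; take the origin at the lower-left of the bounding box.
Plate: 200 × 55, A = 11 000 mm², y = 27.5 mm, Ī = 2 772 917 mm⁴.
Hole 1 (subtracted): ⌀10, A = 78.54 mm², y = 27.5 mm, Ī = 490.87 mm⁴.
Hole 2 (subtracted): ⌀10, A = 78.54 mm², y = 27.5 mm, Ī = 490.87 mm⁴.
Hole 3 (subtracted): ⌀10, A = 78.54 mm², y = 27.5 mm, Ī = 490.87 mm⁴.
Hole 4 (subtracted): ⌀10, A = 78.54 mm², y = 27.5 mm, Ī = 490.87 mm⁴.
By symmetry the centroid is at mid-height, ȳ = 27.5 mm.
All pieces are centred on the horizontal centroidal axis, so I = ΣĪ (holes subtracted) = 2 770 953 mm⁴.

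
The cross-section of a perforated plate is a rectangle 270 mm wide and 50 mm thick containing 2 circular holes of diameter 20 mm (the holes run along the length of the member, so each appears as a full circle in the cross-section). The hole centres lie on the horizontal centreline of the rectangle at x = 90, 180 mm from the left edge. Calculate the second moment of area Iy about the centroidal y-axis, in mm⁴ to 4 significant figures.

Iy ≈ 8.072 × 10⁷ mm⁴

Split into non-overlapping primitives; take the origin at the lower-left of the bounding box.
Plate: 270 × 50, A = 13 500 mm², x = 135 mm, Ī = 82 012 500 mm⁴.
Hole 1 (subtracted): ⌀20, A = 314.159 mm², x = 90 mm, Ī = 7853.98 mm⁴.
Hole 2 (subtracted): ⌀20, A = 314.159 mm², x = 180 mm, Ī = 7853.98 mm⁴.
By symmetry the centroid is at mid-width, x̄ = 135 mm.
Transfer each piece to the centroidal y-axis using Ī + A·d² with d = x − 135:
  plate: d = 0 mm → contributes +82 012 500 mm⁴
  hole 1: d = -45 mm → contributes −644 026 mm⁴
  hole 2: d = 45 mm → contributes −644 026 mm⁴
Total I = 80 724 447 mm⁴.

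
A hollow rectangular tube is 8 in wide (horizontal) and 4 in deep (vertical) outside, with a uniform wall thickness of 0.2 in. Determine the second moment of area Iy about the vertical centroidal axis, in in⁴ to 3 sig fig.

Iy ≈ 39.0 in⁴

Treat the section as a set of non-overlapping primitives; coordinates are from the bounding-box lower-left.
Outer rectangle: 8 × 4, A = 32 in², x = 4 in, Ī = 170.67 in⁴.
Inner void (subtracted): 7.6 × 3.6, A = 27.36 in², x = 4 in, Ī = 131.69 in⁴.
By symmetry the centroid is at mid-width, x̄ = 4 in.
All pieces are centred on the vertical centroidal axis, so I = ΣĪ (holes subtracted) = 38.974 in⁴.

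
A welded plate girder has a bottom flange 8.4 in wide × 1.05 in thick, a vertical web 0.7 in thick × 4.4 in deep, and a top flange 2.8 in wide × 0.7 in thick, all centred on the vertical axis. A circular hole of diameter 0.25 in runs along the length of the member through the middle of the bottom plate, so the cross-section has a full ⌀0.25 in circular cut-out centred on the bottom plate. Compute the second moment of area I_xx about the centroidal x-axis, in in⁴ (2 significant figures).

Split into non-overlapping primitives; take the origin at the lower-left of the bounding box.
Bottom plate: 8.4 × 1.05, A = 8.82 in², y = 0.525 in, Ī = 0.8103 in⁴.
Web plate: 0.7 × 4.4, A = 3.08 in², y = 3.25 in, Ī = 4.969 in⁴.
Top plate: 2.8 × 0.7, A = 1.96 in², y = 5.8 in, Ī = 0.08003 in⁴.
Hole (subtracted): ⌀0.25, A = 0.04909 in², y = 0.525 in, Ī = 0.0001917 in⁴.
Centroid: ȳ = ΣA·y / ΣA = 1.881 in.
Transfer each piece to the centroidal x-axis using Ī + A·d² with d = y − 1.881:
  bottom plate: d = -1.356 in → contributes +17.04 in⁴
  web plate: d = 1.369 in → contributes +10.74 in⁴
  top plate: d = 3.919 in → contributes +30.18 in⁴
  hole: d = -1.356 in → contributes −0.09049 in⁴
Total I = 57.86 in⁴.

I_xx ≈ 58 in⁴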